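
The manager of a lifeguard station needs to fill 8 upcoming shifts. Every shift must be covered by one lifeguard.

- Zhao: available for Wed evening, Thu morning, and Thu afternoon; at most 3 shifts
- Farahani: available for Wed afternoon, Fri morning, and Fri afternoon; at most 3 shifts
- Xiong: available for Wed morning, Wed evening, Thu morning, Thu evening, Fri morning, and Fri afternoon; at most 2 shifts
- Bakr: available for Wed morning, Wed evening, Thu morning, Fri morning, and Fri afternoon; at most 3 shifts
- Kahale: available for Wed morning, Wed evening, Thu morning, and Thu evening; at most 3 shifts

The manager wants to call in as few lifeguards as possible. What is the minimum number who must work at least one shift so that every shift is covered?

3

8 slots to fill and no one can take more than 3, so at least ⌈8/3⌉ = 3 lifeguards are needed.
Zhao, Farahani, and Xiong alone can cover everything: Wed morning→Xiong, Wed afternoon→Farahani, Wed evening→Zhao, Thu morning→Zhao, Thu afternoon→Zhao, Thu evening→Xiong, Fri morning→Farahani, Fri afternoon→Farahani.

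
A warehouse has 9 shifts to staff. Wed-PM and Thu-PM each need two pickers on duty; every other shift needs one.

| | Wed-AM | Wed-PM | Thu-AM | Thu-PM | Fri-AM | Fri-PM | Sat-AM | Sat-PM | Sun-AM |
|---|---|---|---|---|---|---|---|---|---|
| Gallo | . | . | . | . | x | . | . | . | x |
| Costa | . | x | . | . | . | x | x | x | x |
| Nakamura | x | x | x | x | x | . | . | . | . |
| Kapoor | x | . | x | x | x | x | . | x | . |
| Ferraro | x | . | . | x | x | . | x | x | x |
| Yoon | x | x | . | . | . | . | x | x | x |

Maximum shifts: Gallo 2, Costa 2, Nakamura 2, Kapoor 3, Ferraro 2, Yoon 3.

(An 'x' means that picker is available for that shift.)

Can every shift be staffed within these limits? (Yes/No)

One valid schedule: Wed-AM→Kapoor, Wed-PM→Costa+Nakamura, Thu-AM→Nakamura, Thu-PM→Kapoor+Ferraro, Fri-AM→Gallo, Fri-PM→Costa, Sat-AM→Ferraro, Sat-PM→Kapoor, Sun-AM→Gallo.
Loads: Gallo 2/2, Costa 2/2, Nakamura 2/2, Kapoor 3/3, Ferraro 2/2, Yoon 0/3 — all within limits.

Yes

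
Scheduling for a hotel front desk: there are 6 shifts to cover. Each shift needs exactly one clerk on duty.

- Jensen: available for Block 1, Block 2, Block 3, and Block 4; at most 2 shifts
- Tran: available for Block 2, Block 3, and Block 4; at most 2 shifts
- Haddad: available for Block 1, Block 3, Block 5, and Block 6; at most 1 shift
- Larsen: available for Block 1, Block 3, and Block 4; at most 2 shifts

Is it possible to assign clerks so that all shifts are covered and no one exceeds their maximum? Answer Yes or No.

No

Total capacity is 7 and 6 slots are needed, so capacity alone doesn't rule it out.
Shifts {Block 5, Block 6} need 2 worker-slots in total, but the clerks available for any of those shifts (Haddad) can supply at most 1 among them. So no valid schedule exists.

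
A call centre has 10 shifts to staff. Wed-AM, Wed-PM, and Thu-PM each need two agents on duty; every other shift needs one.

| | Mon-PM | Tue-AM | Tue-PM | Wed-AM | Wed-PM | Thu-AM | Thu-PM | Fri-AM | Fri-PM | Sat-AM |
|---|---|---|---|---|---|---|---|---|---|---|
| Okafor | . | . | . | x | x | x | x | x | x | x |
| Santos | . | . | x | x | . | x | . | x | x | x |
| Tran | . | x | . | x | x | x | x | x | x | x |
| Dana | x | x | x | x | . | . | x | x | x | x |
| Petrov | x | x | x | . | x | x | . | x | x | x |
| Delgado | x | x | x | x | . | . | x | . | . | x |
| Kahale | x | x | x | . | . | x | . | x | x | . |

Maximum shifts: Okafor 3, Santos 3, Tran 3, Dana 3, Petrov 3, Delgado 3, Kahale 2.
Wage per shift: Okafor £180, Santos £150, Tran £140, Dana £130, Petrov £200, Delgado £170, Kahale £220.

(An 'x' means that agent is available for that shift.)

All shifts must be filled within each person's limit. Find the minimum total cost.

Picking the cheapest available agent for each shift independently would cost £1780, but that ignores the shift limits.
An optimal schedule: Mon-PM→Dana, Tue-AM→Dana, Tue-PM→Dana, Wed-AM→Santos+Delgado, Wed-PM→Tran+Okafor, Thu-AM→Tran, Thu-PM→Tran+Delgado, Fri-AM→Santos, Fri-PM→Santos, Sat-AM→Delgado.
Total: 130 + 130 + 130 + 150 + 170 + 140 + 180 + 140 + 140 + 170 + 150 + 150 + 170 = £1950.

£1950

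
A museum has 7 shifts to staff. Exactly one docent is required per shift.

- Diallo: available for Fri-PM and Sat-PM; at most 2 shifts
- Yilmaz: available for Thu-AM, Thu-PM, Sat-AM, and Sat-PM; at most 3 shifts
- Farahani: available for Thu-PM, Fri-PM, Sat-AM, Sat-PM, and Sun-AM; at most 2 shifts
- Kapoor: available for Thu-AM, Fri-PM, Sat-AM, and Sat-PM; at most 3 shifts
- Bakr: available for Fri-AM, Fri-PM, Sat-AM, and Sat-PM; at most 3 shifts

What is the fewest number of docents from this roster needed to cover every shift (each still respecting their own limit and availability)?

3

7 slots to fill and no one can take more than 3, so at least ⌈7/3⌉ = 3 docents are needed.
Yilmaz, Farahani, and Bakr alone can cover everything: Thu-AM→Yilmaz, Thu-PM→Yilmaz, Fri-AM→Bakr, Fri-PM→Farahani, Sat-AM→Yilmaz, Sat-PM→Bakr, Sun-AM→Farahani.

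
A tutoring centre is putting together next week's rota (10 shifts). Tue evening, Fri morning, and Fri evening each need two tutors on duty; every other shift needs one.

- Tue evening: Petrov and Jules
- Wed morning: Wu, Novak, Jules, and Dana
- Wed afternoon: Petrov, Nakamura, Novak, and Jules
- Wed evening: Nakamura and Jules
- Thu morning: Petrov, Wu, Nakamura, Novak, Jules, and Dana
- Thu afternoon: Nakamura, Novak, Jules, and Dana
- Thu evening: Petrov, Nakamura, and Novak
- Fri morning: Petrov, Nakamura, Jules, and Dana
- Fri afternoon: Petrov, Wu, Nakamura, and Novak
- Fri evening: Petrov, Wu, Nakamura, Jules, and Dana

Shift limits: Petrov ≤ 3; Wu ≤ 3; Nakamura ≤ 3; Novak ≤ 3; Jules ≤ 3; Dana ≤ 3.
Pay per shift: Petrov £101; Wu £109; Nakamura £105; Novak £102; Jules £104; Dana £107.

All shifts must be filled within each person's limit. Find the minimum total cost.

£1343

Tue evening can only be covered by Petrov and Jules, so that assignment is forced.
Picking the cheapest available tutor for each shift independently would cost £1327, but that ignores the shift limits.
An optimal schedule: Tue evening→Petrov+Jules, Wed morning→Novak, Wed afternoon→Petrov, Wed evening→Jules, Thu morning→Nakamura, Thu afternoon→Novak, Thu evening→Petrov, Fri morning→Jules+Nakamura, Fri afternoon→Novak, Fri evening→Nakamura+Dana.
Total: 101 + 104 + 102 + 101 + 104 + 105 + 102 + 101 + 104 + 105 + 102 + 105 + 107 = £1343.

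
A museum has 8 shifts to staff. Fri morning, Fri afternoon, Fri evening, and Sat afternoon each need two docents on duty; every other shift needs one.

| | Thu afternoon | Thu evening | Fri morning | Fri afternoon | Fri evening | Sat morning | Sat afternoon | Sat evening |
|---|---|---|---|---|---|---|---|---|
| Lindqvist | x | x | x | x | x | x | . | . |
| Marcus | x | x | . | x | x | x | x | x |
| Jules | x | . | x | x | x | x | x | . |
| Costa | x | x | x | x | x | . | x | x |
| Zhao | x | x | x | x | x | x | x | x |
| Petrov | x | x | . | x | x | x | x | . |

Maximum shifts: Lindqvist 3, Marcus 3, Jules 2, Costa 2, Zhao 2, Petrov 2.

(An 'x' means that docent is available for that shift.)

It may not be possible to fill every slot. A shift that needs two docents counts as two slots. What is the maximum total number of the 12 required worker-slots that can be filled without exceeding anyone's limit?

12

Total capacity across all docents is 3+3+2+2+2+2 = 14, and 12 slots are needed, so at most 12 can be filled.
An assignment achieving 12: Thu afternoon→Marcus, Thu evening→Lindqvist, Fri morning→Lindqvist+Jules, Fri afternoon→Costa+Zhao, Fri evening→Costa+Zhao, Sat morning→Lindqvist, Sat afternoon→Marcus+Jules, Sat evening→Marcus.
Loads: Lindqvist 3/3, Marcus 3/3, Jules 2/2, Costa 2/2, Zhao 2/2, Petrov 0/2.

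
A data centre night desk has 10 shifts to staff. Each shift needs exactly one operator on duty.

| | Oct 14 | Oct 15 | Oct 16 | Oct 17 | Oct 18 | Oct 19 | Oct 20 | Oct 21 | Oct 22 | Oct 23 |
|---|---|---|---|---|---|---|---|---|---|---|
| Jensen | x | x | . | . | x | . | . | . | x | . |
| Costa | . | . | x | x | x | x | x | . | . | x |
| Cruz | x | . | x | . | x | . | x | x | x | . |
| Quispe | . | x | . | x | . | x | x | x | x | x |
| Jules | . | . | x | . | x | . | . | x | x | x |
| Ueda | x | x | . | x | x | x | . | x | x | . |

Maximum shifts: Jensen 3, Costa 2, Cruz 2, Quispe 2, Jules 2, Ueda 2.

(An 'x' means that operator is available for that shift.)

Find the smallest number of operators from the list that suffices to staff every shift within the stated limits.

5

10 slots to fill and no one can take more than 3, so at least ⌈10/3⌉ = 4 operators are needed.
Any 4 operators together have capacity at most 3+2+2+2 = 9 < 10 slots, so 4 can never suffice.
Jensen, Costa, Cruz, Quispe, and Jules alone can cover everything: Oct 14→Jensen, Oct 15→Jensen, Oct 16→Cruz, Oct 17→Costa, Oct 18→Jensen, Oct 19→Costa, Oct 20→Cruz, Oct 21→Quispe, Oct 22→Jules, Oct 23→Quispe.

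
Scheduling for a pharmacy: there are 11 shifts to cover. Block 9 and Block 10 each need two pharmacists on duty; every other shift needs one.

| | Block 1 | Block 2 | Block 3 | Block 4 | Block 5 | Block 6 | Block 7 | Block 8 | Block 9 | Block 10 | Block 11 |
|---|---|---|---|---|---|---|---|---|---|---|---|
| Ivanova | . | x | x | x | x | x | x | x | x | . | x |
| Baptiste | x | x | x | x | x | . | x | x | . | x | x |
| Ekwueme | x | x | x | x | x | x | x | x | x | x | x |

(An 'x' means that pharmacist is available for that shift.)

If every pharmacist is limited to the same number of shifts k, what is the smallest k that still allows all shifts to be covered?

With 3 pharmacists and 13 worker-slots to fill, someone must work at least ⌈13/3⌉ = 5 shifts, so k ≥ 5.
k = 5 works: Block 1→Baptiste, Block 2→Ivanova, Block 3→Ivanova, Block 4→Ivanova, Block 5→Baptiste, Block 6→Ivanova, Block 7→Baptiste, Block 8→Baptiste, Block 9→Ivanova+Ekwueme, Block 10→Baptiste+Ekwueme, Block 11→Ekwueme.
Loads: Ivanova 5, Baptiste 5, Ekwueme 3 — all ≤ 5.

5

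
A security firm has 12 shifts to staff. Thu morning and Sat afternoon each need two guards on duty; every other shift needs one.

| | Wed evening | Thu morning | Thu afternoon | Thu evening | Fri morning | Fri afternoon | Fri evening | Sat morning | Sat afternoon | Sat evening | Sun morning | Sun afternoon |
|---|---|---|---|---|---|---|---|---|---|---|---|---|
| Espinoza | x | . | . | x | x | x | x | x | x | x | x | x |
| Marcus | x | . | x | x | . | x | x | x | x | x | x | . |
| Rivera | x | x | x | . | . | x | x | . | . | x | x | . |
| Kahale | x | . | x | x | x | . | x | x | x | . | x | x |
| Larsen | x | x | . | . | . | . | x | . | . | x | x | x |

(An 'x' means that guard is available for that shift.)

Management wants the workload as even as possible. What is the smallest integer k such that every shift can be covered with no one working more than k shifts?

With 5 guards and 14 worker-slots to fill, someone must work at least ⌈14/5⌉ = 3 shifts, so k ≥ 3.
k = 3 works: Wed evening→Rivera, Thu morning→Rivera+Larsen, Thu afternoon→Marcus, Thu evening→Espinoza, Fri morning→Espinoza, Fri afternoon→Espinoza, Fri evening→Kahale, Sat morning→Marcus, Sat afternoon→Marcus+Kahale, Sat evening→Rivera, Sun morning→Larsen, Sun afternoon→Kahale.
Loads: Espinoza 3, Marcus 3, Rivera 3, Kahale 3, Larsen 2 — all ≤ 3.

3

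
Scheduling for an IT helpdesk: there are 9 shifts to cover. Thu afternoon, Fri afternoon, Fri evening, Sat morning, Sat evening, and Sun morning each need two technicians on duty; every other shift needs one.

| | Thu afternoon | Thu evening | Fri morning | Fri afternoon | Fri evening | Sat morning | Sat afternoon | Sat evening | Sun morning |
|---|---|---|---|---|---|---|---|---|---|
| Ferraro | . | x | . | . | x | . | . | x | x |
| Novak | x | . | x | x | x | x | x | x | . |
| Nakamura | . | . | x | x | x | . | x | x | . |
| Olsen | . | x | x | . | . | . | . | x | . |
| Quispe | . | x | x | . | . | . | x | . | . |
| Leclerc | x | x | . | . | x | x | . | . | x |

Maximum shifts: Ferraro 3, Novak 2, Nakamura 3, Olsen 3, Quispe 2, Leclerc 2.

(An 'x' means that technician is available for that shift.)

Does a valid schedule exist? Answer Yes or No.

No

Total capacity is 15 and 15 slots are needed, so capacity alone doesn't rule it out.
Shifts {Thu afternoon, Fri afternoon, Sat morning} need 6 worker-slots in total, but the technicians available for any of those shifts (Novak, Nakamura, and Leclerc) can supply at most 5 among them. So no valid schedule exists.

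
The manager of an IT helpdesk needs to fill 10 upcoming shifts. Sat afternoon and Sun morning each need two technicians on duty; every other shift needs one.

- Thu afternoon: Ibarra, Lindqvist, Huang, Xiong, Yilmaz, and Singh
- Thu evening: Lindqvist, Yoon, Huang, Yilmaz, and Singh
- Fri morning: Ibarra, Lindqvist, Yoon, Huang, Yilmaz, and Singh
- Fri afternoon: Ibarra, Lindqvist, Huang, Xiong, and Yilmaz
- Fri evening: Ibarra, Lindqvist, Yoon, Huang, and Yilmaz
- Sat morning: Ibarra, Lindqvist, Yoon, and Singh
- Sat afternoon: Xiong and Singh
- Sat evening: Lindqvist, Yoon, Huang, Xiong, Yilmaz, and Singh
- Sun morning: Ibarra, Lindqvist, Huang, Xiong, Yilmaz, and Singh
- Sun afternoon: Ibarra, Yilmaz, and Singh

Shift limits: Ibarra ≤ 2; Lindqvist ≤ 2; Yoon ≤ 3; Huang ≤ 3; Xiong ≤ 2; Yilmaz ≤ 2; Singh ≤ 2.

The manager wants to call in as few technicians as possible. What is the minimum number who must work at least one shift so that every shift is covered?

5

12 slots to fill and no one can take more than 3, so at least ⌈12/3⌉ = 4 technicians are needed.
Any 4 technicians together have capacity at most 3+3+2+2 = 10 < 12 slots, so 4 can never suffice.
Ibarra, Yoon, Huang, Xiong, and Singh alone can cover everything: Thu afternoon→Huang, Thu evening→Yoon, Fri morning→Huang, Fri afternoon→Ibarra, Fri evening→Yoon, Sat morning→Yoon, Sat afternoon→Xiong+Singh, Sat evening→Huang, Sun morning→Xiong+Singh, Sun afternoon→Ibarra.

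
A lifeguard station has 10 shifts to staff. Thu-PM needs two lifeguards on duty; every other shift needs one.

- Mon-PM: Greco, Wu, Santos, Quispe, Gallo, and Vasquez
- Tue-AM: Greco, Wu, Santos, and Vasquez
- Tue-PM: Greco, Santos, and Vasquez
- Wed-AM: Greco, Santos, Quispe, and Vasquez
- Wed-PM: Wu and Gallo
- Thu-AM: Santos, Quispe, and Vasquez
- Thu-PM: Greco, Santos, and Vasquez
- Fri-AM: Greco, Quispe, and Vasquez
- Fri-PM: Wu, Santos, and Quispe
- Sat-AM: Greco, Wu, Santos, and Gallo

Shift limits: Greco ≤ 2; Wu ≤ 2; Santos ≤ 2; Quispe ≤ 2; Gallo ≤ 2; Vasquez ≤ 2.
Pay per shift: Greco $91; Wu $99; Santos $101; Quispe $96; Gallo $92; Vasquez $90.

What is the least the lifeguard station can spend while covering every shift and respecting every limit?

$1037

Picking the cheapest available lifeguard for each shift independently would cost $1000, but that ignores the shift limits.
An optimal schedule: Mon-PM→Wu, Tue-AM→Wu, Tue-PM→Vasquez, Wed-AM→Quispe, Wed-PM→Gallo, Thu-AM→Vasquez, Thu-PM→Greco+Santos, Fri-AM→Greco, Fri-PM→Quispe, Sat-AM→Gallo.
Total: 99 + 99 + 90 + 96 + 92 + 90 + 91 + 101 + 91 + 96 + 92 = $1037.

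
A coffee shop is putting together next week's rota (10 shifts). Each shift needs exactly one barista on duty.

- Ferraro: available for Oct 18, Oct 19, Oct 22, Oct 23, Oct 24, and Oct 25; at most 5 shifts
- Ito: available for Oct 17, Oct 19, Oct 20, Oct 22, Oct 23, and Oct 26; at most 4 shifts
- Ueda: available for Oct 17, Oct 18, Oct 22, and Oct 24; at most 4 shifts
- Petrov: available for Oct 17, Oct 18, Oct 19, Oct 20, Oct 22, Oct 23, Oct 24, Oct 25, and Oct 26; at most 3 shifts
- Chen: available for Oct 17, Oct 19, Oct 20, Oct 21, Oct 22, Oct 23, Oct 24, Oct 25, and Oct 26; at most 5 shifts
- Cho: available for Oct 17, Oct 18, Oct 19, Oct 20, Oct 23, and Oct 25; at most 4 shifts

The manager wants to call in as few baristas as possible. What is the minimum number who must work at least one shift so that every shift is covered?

10 slots to fill and no one can take more than 5, so at least ⌈10/5⌉ = 2 baristas are needed.
Ferraro and Chen alone can cover everything: Oct 17→Chen, Oct 18→Ferraro, Oct 19→Ferraro, Oct 20→Chen, Oct 21→Chen, Oct 22→Ferraro, Oct 23→Ferraro, Oct 24→Ferraro, Oct 25→Chen, Oct 26→Chen.

2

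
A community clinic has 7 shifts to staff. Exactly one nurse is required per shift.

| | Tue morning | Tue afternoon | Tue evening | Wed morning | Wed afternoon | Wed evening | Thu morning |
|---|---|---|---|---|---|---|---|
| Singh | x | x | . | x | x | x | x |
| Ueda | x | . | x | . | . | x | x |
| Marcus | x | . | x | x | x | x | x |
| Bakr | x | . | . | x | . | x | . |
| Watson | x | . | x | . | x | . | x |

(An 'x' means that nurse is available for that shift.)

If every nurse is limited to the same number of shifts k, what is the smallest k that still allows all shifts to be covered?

2

With 5 nurses and 7 worker-slots to fill, someone must work at least ⌈7/5⌉ = 2 shifts, so k ≥ 2.
k = 2 works: Tue morning→Bakr, Tue afternoon→Singh, Tue evening→Ueda, Wed morning→Singh, Wed afternoon→Marcus, Wed evening→Ueda, Thu morning→Marcus.
Loads: Singh 2, Ueda 2, Marcus 2, Bakr 1, Watson 0 — all ≤ 2.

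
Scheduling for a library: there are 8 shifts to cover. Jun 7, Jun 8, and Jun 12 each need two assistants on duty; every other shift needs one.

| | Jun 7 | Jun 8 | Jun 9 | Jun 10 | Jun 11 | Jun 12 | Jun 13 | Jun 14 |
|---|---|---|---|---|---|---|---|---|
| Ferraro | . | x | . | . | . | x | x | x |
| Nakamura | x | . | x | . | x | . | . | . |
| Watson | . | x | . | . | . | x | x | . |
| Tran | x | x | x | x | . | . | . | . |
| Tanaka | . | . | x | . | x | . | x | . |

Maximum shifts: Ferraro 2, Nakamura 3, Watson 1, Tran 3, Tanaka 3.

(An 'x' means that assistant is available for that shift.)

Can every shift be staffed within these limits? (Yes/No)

No

Total capacity is 12 and 11 slots are needed, so capacity alone doesn't rule it out.
Shifts {Jun 8, Jun 12, Jun 14} need 5 worker-slots in total, but the assistants available for any of those shifts (Ferraro, Watson, and Tran) can supply at most 4 among them. So no valid schedule exists.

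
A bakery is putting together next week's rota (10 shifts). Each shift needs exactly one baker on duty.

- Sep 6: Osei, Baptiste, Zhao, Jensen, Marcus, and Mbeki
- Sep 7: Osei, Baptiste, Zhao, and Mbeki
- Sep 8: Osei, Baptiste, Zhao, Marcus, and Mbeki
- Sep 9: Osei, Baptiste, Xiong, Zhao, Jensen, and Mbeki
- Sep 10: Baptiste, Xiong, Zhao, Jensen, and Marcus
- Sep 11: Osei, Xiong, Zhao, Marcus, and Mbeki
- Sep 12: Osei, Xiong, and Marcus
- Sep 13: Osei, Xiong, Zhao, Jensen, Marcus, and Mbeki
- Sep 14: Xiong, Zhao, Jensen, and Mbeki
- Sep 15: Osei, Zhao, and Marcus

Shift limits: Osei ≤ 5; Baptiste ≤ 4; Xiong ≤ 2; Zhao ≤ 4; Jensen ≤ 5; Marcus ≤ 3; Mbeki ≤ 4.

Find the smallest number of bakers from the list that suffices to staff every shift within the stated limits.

10 slots to fill and no one can take more than 5, so at least ⌈10/5⌉ = 2 bakers are needed.
Osei and Jensen alone can cover everything: Sep 6→Jensen, Sep 7→Osei, Sep 8→Osei, Sep 9→Jensen, Sep 10→Jensen, Sep 11→Osei, Sep 12→Osei, Sep 13→Jensen, Sep 14→Jensen, Sep 15→Osei.

2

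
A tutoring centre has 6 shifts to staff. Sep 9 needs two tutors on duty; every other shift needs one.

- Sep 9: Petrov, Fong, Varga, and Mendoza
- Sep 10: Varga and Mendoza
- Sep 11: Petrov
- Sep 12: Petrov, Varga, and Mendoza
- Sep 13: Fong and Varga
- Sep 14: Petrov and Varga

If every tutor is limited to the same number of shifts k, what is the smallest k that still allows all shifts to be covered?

2

With 4 tutors and 7 worker-slots to fill, someone must work at least ⌈7/4⌉ = 2 shifts, so k ≥ 2.
k = 2 works: Sep 9→Fong+Mendoza, Sep 10→Varga, Sep 11→Petrov, Sep 12→Varga, Sep 13→Fong, Sep 14→Petrov.
Loads: Petrov 2, Fong 2, Varga 2, Mendoza 1 — all ≤ 2.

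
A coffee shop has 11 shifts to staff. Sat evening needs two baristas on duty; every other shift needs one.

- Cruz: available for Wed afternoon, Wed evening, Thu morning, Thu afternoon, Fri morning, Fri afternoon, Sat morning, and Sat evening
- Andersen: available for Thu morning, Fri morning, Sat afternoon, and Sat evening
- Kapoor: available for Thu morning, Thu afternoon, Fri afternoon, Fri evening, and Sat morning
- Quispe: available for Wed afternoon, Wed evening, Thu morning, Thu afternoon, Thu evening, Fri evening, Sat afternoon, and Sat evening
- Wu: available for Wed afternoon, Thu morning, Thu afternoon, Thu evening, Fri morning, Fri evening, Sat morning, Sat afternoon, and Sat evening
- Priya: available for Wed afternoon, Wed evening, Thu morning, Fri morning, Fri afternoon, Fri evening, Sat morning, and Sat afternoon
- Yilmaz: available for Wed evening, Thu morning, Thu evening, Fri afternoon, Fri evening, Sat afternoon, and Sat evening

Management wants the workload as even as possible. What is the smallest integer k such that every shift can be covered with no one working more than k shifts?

With 7 baristas and 12 worker-slots to fill, someone must work at least ⌈12/7⌉ = 2 shifts, so k ≥ 2.
k = 2 works: Wed afternoon→Cruz, Wed evening→Cruz, Thu morning→Priya, Thu afternoon→Kapoor, Thu evening→Quispe, Fri morning→Andersen, Fri afternoon→Kapoor, Fri evening→Quispe, Sat morning→Wu, Sat afternoon→Andersen, Sat evening→Wu+Yilmaz.
Loads: Cruz 2, Andersen 2, Kapoor 2, Quispe 2, Wu 2, Priya 1, Yilmaz 1 — all ≤ 2.

2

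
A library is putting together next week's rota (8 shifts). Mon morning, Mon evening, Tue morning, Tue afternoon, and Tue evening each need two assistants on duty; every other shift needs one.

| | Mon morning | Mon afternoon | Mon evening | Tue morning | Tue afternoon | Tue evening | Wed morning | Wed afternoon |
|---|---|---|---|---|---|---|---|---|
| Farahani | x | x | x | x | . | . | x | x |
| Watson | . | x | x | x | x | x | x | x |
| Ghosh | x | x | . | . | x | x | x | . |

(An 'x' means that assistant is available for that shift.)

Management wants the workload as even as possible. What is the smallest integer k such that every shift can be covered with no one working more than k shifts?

With 3 assistants and 13 worker-slots to fill, someone must work at least ⌈13/3⌉ = 5 shifts, so k ≥ 5.
k = 5 works: Mon morning→Farahani+Ghosh, Mon afternoon→Farahani, Mon evening→Farahani+Watson, Tue morning→Farahani+Watson, Tue afternoon→Watson+Ghosh, Tue evening→Watson+Ghosh, Wed morning→Watson, Wed afternoon→Farahani.
Loads: Farahani 5, Watson 5, Ghosh 3 — all ≤ 5.

5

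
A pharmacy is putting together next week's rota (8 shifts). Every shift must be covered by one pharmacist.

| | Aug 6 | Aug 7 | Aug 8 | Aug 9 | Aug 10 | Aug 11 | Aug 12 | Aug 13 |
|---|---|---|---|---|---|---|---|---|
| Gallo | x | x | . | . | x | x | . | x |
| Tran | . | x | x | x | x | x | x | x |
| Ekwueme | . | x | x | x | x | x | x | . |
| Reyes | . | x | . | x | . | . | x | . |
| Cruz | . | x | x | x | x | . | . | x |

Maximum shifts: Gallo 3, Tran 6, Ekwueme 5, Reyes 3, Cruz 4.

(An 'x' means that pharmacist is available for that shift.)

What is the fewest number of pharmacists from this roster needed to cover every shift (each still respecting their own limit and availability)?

8 slots to fill and no one can take more than 6, so at least ⌈8/6⌉ = 2 pharmacists are needed.
Gallo and Tran alone can cover everything: Aug 6→Gallo, Aug 7→Gallo, Aug 8→Tran, Aug 9→Tran, Aug 10→Gallo, Aug 11→Tran, Aug 12→Tran, Aug 13→Tran.

2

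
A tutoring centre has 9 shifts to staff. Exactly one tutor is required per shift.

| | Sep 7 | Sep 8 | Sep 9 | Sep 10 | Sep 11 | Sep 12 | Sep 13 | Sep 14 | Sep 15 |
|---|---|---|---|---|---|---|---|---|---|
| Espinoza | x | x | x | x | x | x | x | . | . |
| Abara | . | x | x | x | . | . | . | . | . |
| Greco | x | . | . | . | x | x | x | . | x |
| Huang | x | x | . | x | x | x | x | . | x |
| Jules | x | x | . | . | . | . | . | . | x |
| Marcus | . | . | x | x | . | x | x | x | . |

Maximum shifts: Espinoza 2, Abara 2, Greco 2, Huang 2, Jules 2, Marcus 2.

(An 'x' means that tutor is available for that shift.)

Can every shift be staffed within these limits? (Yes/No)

Sep 14 can only be covered by Marcus, so that assignment is forced.
One valid schedule: Sep 7→Greco, Sep 8→Abara, Sep 9→Espinoza, Sep 10→Abara, Sep 11→Espinoza, Sep 12→Huang, Sep 13→Huang, Sep 14→Marcus, Sep 15→Greco.
Loads: Espinoza 2/2, Abara 2/2, Greco 2/2, Huang 2/2, Jules 0/2, Marcus 1/2 — all within limits.

Yes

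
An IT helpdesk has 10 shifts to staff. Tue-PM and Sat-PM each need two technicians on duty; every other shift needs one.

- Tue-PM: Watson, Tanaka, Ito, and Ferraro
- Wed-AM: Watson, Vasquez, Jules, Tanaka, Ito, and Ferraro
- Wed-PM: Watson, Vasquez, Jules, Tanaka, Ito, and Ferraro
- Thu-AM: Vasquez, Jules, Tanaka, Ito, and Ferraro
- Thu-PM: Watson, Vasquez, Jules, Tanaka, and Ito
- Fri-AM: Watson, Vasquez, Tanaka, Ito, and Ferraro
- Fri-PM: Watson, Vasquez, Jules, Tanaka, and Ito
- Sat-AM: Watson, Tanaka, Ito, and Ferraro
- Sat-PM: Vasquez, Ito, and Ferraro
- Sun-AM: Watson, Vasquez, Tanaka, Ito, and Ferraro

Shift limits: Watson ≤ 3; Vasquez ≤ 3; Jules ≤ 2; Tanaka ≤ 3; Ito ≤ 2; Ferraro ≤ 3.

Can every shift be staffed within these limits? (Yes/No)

Yes

One valid schedule: Tue-PM→Tanaka+Ito, Wed-AM→Jules, Wed-PM→Jules, Thu-AM→Vasquez, Thu-PM→Watson, Fri-AM→Watson, Fri-PM→Vasquez, Sat-AM→Watson, Sat-PM→Vasquez+Ito, Sun-AM→Tanaka.
Loads: Watson 3/3, Vasquez 3/3, Jules 2/2, Tanaka 2/3, Ito 2/2, Ferraro 0/3 — all within limits.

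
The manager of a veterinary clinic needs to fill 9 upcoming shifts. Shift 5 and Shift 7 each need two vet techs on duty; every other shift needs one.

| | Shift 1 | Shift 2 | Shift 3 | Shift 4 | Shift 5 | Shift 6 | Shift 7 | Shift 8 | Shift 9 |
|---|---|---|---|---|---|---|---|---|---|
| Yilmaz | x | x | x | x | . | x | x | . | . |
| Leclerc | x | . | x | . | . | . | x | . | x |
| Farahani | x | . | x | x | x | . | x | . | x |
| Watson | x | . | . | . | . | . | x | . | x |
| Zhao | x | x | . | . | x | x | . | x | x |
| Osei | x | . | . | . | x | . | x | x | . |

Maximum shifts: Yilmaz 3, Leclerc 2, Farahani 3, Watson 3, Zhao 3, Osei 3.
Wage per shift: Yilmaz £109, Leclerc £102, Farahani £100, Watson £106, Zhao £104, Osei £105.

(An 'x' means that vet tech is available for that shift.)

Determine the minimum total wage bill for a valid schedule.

Picking the cheapest available vet tech for each shift independently would cost £1118, but that ignores the shift limits.
An optimal schedule: Shift 1→Osei, Shift 2→Zhao, Shift 3→Farahani, Shift 4→Farahani, Shift 5→Farahani+Osei, Shift 6→Zhao, Shift 7→Leclerc+Osei, Shift 8→Zhao, Shift 9→Leclerc.
Total: 105 + 104 + 100 + 100 + 100 + 105 + 104 + 102 + 105 + 104 + 102 = £1131.

£1131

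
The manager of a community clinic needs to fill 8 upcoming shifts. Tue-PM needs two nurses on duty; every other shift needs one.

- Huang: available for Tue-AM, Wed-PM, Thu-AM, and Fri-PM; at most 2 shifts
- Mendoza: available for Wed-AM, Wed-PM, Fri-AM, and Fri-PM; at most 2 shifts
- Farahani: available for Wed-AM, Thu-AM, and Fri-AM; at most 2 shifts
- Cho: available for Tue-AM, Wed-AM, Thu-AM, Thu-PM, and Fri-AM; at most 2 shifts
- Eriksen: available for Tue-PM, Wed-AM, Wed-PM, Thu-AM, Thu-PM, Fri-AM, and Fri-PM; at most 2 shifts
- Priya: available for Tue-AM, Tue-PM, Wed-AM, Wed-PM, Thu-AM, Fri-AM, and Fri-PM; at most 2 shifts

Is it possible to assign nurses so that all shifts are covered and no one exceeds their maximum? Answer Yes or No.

Tue-PM can only be covered by Eriksen and Priya, so that assignment is forced.
One valid schedule: Tue-AM→Huang, Tue-PM→Eriksen+Priya, Wed-AM→Mendoza, Wed-PM→Huang, Thu-AM→Farahani, Thu-PM→Cho, Fri-AM→Farahani, Fri-PM→Mendoza.
Loads: Huang 2/2, Mendoza 2/2, Farahani 2/2, Cho 1/2, Eriksen 1/2, Priya 1/2 — all within limits.

Yes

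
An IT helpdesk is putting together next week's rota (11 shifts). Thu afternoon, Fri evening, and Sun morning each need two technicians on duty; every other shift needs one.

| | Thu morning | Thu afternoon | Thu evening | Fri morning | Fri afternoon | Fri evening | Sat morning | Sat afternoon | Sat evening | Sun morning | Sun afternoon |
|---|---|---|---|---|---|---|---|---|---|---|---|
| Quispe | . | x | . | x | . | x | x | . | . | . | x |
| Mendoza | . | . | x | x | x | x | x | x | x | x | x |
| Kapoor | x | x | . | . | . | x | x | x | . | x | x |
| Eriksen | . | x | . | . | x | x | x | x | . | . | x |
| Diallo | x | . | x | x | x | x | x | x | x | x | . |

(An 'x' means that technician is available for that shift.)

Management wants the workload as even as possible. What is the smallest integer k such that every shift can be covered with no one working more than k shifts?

With 5 technicians and 14 worker-slots to fill, someone must work at least ⌈14/5⌉ = 3 shifts, so k ≥ 3.
k = 3 works: Thu morning→Kapoor, Thu afternoon→Quispe+Kapoor, Thu evening→Mendoza, Fri morning→Quispe, Fri afternoon→Mendoza, Fri evening→Eriksen+Diallo, Sat morning→Eriksen, Sat afternoon→Eriksen, Sat evening→Mendoza, Sun morning→Kapoor+Diallo, Sun afternoon→Quispe.
Loads: Quispe 3, Mendoza 3, Kapoor 3, Eriksen 3, Diallo 2 — all ≤ 3.

3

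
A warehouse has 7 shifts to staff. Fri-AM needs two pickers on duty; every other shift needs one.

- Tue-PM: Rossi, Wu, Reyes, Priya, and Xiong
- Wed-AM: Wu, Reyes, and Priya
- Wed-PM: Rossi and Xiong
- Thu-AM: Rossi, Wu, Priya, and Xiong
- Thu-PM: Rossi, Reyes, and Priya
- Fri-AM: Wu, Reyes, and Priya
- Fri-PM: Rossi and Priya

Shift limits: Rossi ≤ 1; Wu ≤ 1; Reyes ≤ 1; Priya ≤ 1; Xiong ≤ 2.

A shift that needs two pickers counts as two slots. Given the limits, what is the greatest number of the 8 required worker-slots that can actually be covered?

Total capacity across all pickers is 1+1+1+1+2 = 6, and 8 slots are needed, so at most 6 can be filled.
An assignment achieving 6: Tue-PM→Xiong, Wed-AM→Wu, Wed-PM→Rossi, Thu-AM→Xiong, Thu-PM→Reyes, Fri-PM→Priya.
Loads: Rossi 1/1, Wu 1/1, Reyes 1/1, Priya 1/1, Xiong 2/2.

6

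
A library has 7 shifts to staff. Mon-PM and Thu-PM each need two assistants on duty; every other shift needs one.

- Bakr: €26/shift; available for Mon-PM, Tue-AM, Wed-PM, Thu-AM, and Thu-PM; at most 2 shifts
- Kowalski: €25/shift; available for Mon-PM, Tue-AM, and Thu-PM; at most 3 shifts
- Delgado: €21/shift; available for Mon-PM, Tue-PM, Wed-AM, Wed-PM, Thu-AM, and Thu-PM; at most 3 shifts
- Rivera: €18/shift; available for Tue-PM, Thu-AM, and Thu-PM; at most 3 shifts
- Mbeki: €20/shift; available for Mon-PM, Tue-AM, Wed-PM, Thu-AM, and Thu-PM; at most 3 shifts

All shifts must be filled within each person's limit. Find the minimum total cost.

Wed-AM can only be covered by Delgado, so that assignment is forced.
Picking the cheapest available assistant for each shift independently would cost €176, but that ignores the shift limits.
An optimal schedule: Mon-PM→Mbeki+Delgado, Tue-AM→Mbeki, Tue-PM→Rivera, Wed-AM→Delgado, Wed-PM→Mbeki, Thu-AM→Rivera, Thu-PM→Rivera+Delgado.
Total: 20 + 21 + 20 + 18 + 21 + 20 + 18 + 18 + 21 = €177.

€177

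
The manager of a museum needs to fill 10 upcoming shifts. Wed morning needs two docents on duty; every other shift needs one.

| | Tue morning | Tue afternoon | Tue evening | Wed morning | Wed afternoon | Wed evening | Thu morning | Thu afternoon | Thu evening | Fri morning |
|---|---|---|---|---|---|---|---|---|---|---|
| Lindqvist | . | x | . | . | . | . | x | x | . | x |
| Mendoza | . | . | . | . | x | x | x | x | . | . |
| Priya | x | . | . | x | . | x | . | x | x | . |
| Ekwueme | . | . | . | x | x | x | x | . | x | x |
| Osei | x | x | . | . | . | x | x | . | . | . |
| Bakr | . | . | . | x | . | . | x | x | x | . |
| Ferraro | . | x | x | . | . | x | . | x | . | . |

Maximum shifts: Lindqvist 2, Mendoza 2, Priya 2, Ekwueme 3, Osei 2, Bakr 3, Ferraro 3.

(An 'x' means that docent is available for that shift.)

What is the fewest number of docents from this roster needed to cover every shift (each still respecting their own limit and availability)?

4

11 slots to fill and no one can take more than 3, so at least ⌈11/3⌉ = 4 docents are needed.
Priya, Ekwueme, Bakr, and Ferraro alone can cover everything: Tue morning→Priya, Tue afternoon→Ferraro, Tue evening→Ferraro, Wed morning→Priya+Bakr, Wed afternoon→Ekwueme, Wed evening→Ferraro, Thu morning→Ekwueme, Thu afternoon→Bakr, Thu evening→Bakr, Fri morning→Ekwueme.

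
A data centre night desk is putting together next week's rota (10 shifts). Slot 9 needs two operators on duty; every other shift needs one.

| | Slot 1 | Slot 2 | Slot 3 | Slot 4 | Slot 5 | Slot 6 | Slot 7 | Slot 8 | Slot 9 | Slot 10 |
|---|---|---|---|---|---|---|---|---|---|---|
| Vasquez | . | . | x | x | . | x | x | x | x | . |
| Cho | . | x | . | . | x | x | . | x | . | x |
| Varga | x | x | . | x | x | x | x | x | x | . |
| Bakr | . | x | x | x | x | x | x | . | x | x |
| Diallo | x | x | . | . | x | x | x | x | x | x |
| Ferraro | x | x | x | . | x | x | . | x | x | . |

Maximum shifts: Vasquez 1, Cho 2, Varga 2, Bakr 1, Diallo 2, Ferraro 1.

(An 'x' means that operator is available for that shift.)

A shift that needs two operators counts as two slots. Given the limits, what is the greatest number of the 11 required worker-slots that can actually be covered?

9

Total capacity across all operators is 1+2+2+1+2+1 = 9, and 11 slots are needed, so at most 9 can be filled.
An assignment achieving 9: Slot 1→Varga, Slot 2→Cho, Slot 3→Vasquez, Slot 4→Varga, Slot 5→Diallo, Slot 7→Bakr, Slot 8→Diallo, Slot 9→Ferraro, Slot 10→Cho.
Loads: Vasquez 1/1, Cho 2/2, Varga 2/2, Bakr 1/1, Diallo 2/2, Ferraro 1/1.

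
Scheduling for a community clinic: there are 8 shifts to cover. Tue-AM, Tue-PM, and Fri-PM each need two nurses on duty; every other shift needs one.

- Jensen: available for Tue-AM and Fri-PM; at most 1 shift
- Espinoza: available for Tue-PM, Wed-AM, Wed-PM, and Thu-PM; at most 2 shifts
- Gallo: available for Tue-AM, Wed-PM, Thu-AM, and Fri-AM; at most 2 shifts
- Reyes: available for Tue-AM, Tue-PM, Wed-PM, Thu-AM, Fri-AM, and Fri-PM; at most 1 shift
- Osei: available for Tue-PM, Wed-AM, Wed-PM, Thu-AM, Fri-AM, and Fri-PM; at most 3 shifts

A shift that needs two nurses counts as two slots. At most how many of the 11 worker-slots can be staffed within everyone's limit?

9

Total capacity across all nurses is 1+2+2+1+3 = 9, and 11 slots are needed, so at most 9 can be filled.
An assignment achieving 9: Tue-AM→Jensen+Gallo, Tue-PM→Reyes+Osei, Wed-AM→Espinoza, Thu-AM→Gallo, Thu-PM→Espinoza, Fri-AM→Osei, Fri-PM→Osei.
Loads: Jensen 1/1, Espinoza 2/2, Gallo 2/2, Reyes 1/1, Osei 3/3.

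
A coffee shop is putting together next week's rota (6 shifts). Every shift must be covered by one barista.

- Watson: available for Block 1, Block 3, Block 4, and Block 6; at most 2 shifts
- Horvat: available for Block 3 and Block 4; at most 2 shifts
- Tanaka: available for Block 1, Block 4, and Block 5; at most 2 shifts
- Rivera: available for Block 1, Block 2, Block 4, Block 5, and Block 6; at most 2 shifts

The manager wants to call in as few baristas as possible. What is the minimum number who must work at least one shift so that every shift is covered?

6 slots to fill and no one can take more than 2, so at least ⌈6/2⌉ = 3 baristas are needed.
Watson, Horvat, and Rivera alone can cover everything: Block 1→Watson, Block 2→Rivera, Block 3→Horvat, Block 4→Horvat, Block 5→Rivera, Block 6→Watson.

3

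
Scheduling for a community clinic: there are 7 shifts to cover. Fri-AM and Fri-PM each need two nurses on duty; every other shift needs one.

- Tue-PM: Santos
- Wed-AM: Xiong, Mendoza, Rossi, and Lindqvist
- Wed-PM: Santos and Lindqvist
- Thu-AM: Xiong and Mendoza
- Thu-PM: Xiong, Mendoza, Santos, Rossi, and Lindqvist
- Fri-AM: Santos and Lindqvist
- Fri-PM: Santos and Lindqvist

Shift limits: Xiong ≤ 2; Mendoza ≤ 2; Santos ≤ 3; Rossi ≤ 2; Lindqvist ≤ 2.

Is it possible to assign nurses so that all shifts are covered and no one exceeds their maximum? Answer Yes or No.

Total capacity is 11 and 9 slots are needed, so capacity alone doesn't rule it out.
Shifts {Tue-PM, Wed-PM, Fri-AM, Fri-PM} need 6 worker-slots in total, but the nurses available for any of those shifts (Santos and Lindqvist) can supply at most 5 among them. So no valid schedule exists.

No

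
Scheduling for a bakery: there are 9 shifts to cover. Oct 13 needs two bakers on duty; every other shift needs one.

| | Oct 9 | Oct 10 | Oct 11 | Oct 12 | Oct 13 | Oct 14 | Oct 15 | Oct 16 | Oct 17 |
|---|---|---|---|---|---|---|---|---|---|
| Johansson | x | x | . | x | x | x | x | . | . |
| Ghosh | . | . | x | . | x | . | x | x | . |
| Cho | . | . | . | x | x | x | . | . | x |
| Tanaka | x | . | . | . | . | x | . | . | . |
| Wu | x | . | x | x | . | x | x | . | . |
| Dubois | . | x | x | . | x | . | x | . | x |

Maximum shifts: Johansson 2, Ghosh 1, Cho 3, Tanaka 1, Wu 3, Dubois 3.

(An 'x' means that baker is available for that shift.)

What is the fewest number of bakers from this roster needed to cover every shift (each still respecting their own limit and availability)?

10 slots to fill and no one can take more than 3, so at least ⌈10/3⌉ = 4 bakers are needed.
Ghosh, Cho, Wu, and Dubois alone can cover everything: Oct 9→Wu, Oct 10→Dubois, Oct 11→Wu, Oct 12→Cho, Oct 13→Cho+Dubois, Oct 14→Cho, Oct 15→Wu, Oct 16→Ghosh, Oct 17→Dubois.

4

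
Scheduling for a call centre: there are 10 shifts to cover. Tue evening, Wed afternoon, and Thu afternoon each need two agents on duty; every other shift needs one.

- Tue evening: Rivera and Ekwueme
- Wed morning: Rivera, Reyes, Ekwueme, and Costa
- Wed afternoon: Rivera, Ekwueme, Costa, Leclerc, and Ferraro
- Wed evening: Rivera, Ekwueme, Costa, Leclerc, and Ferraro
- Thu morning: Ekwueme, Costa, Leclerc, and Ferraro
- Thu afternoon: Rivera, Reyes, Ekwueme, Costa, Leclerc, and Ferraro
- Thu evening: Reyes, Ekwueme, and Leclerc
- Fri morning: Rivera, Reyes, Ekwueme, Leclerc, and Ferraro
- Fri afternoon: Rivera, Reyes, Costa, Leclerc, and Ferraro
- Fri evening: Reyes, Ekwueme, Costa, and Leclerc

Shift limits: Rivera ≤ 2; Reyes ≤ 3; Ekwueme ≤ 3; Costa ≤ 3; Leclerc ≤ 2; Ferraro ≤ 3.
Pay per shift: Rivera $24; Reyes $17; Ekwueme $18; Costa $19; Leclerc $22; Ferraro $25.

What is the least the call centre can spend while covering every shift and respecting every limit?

$254

Tue evening can only be covered by Rivera and Ekwueme, so that assignment is forced.
Picking the cheapest available agent for each shift independently would cost $235, but that ignores the shift limits.
An optimal schedule: Tue evening→Rivera+Ekwueme, Wed morning→Rivera, Wed afternoon→Costa+Leclerc, Wed evening→Ekwueme, Thu morning→Ekwueme, Thu afternoon→Costa+Leclerc, Thu evening→Reyes, Fri morning→Reyes, Fri afternoon→Costa, Fri evening→Reyes.
Total: 24 + 18 + 24 + 19 + 22 + 18 + 18 + 19 + 22 + 17 + 17 + 19 + 17 = $254.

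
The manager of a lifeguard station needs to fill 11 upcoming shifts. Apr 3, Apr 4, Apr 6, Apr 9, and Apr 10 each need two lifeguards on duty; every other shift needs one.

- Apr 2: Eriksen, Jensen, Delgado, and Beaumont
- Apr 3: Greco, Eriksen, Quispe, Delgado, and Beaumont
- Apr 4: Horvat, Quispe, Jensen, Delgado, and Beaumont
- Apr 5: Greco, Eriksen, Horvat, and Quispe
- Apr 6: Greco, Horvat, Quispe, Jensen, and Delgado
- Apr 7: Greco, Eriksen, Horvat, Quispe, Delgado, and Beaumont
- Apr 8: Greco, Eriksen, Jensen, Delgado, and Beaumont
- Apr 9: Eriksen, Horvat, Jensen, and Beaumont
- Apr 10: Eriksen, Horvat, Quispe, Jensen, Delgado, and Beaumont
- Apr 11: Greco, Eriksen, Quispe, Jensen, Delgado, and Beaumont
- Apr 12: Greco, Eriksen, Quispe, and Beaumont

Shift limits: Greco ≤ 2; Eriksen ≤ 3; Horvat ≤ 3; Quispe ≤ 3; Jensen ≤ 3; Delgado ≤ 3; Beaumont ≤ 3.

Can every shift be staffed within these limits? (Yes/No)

One valid schedule: Apr 2→Eriksen, Apr 3→Quispe+Delgado, Apr 4→Horvat+Quispe, Apr 5→Greco, Apr 6→Horvat+Jensen, Apr 7→Eriksen, Apr 8→Eriksen, Apr 9→Horvat+Jensen, Apr 10→Jensen+Delgado, Apr 11→Quispe, Apr 12→Greco.
Loads: Greco 2/2, Eriksen 3/3, Horvat 3/3, Quispe 3/3, Jensen 3/3, Delgado 2/3, Beaumont 0/3 — all within limits.

Yes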